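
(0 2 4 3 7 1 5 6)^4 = (0 7)(1 2)(3 6)(4 5)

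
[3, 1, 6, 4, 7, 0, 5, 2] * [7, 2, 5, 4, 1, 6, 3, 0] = [4, 2, 3, 1, 0, 7, 6, 5]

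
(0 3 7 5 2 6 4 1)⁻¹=(0 1 4 6 2 5 7 3)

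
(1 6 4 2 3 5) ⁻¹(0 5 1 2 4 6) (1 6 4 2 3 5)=(0 1 6 3 2 4) 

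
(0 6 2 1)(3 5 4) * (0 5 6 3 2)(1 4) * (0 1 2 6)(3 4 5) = (0 4 6 1 3)(2 5)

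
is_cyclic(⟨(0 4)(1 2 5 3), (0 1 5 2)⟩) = no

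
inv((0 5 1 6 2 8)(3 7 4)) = (0 8 2 6 1 5)(3 4 7)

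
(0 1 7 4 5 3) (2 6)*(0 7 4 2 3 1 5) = (0 5 1 4) (2 6 3 7) 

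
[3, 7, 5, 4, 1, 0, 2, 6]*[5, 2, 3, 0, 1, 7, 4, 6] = [0, 6, 7, 1, 2, 5, 3, 4]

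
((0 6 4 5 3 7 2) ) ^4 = (0 3 6 7 4 2 5) 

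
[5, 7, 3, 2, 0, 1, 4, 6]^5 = [4, 5, 3, 2, 6, 0, 7, 1]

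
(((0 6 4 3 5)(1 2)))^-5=(1 2)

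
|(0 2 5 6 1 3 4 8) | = 8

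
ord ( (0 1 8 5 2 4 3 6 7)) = 9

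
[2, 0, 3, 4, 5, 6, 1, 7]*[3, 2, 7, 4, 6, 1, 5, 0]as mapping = [0→7, 1→3, 2→4, 3→6, 4→1, 5→5, 6→2, 7→0]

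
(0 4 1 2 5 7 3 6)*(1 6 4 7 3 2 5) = (0 7 2 1 5 3 4 6)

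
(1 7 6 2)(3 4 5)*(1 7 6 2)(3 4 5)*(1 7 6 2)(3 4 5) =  (1 2 6 7)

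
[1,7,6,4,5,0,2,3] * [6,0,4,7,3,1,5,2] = [0,2,5,3,1,6,4,7]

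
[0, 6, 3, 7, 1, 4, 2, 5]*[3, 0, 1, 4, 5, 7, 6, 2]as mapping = [0→3, 1→6, 2→4, 3→2, 4→0, 5→5, 6→1, 7→7]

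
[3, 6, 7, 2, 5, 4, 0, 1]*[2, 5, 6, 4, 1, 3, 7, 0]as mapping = [0→4, 1→7, 2→0, 3→6, 4→3, 5→1, 6→2, 7→5]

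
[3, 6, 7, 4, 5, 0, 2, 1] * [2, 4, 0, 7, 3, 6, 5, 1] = [7, 5, 1, 3, 6, 2, 0, 4]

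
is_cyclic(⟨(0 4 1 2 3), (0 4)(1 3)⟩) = no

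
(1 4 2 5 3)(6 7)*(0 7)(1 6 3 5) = (0 7 3 6)(1 4 2)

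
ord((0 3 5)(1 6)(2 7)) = 6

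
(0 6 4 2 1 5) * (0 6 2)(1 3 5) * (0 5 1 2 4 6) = (0 4 5)(1 2 3)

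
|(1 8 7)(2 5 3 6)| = 12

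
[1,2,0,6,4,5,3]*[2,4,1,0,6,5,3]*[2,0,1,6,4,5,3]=[4,0,1,6,3,5,2]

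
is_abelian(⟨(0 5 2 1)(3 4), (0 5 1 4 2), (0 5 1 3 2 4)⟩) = no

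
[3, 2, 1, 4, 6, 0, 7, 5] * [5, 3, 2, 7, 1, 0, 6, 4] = [7, 2, 3, 1, 6, 5, 4, 0]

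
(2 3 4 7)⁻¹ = (2 7 4 3)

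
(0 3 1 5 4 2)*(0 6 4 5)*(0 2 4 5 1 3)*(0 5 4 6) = (0 5 1 2)(4 6)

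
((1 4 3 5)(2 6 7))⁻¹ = (1 5 3 4)(2 7 6)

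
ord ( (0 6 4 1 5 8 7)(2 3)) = 14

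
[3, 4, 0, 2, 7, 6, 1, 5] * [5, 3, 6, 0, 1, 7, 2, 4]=[0, 1, 5, 6, 4, 2, 3, 7]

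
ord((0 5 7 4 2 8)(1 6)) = 6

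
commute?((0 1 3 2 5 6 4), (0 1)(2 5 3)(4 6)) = no:(0 1 3 2 5 6 4)*(0 1)(2 5 3)(4 6) = (1 2 3 5 4), (0 1)(2 5 3)(4 6)*(0 1 3 2 5 6 4) = (0 3 5 2 6)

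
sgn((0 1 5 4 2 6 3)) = 1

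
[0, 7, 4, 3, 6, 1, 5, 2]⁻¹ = [0, 5, 7, 3, 2, 6, 4, 1]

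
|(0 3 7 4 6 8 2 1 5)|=9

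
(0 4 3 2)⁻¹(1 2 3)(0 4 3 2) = (0 2 1)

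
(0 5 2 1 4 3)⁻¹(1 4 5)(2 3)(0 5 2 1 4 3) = (0 1)(2 4 3)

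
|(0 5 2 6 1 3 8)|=7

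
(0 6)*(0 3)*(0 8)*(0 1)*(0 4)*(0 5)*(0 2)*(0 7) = (0 6 3 8 1 4 5 2 7)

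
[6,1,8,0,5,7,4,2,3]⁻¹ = [3,1,7,8,6,4,0,5,2]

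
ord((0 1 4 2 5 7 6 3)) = 8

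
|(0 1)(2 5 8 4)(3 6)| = 4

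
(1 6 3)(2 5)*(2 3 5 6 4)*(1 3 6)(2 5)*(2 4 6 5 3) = (1 6 4 3 2)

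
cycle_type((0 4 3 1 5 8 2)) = 7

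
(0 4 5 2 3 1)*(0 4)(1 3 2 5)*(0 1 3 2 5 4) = (0 1)(2 5 4 3)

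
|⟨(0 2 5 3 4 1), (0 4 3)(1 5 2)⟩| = 120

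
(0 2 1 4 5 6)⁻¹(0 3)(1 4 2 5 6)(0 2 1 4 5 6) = (0 4 5 1 6)(2 3)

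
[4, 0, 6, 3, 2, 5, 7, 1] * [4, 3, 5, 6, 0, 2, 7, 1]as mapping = [0→0, 1→4, 2→7, 3→6, 4→5, 5→2, 6→1, 7→3]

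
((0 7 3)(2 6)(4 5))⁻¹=(0 3 7)(2 6)(4 5)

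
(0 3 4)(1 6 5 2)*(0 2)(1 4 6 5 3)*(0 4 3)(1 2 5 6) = (0 2 3 1 6)(4 5)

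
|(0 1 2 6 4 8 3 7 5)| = 9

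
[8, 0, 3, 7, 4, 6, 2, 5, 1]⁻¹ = [1, 8, 6, 2, 4, 7, 5, 3, 0]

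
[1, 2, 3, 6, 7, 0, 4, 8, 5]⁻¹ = [5, 0, 1, 2, 6, 8, 3, 4, 7]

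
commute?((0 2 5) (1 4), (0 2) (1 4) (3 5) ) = no:(0 2 5) (1 4)*(0 2) (1 4) (3 5) = (2 3 5), (0 2) (1 4) (3 5)*(0 2 5) (1 4) = (0 5 3) 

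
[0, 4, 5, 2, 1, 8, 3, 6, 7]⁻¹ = [0, 4, 3, 6, 1, 2, 7, 8, 5]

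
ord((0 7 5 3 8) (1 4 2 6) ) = 20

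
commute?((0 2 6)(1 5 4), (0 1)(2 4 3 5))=no:(0 2 6)(1 5 4) * (0 1)(2 4 3 5)=(0 4)(1 2 6)(3 5), (0 1)(2 4 3 5) * (0 2 6)(1 5 4)=(0 5 6)(1 2)(3 4)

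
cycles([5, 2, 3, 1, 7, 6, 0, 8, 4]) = (0 5 6) (1 2 3) (4 7 8) 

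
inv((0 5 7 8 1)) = (0 1 8 7 5)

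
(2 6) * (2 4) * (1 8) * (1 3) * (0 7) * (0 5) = (0 7 5)(1 8 3)(2 6 4)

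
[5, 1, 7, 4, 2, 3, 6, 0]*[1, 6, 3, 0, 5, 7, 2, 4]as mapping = [0→7, 1→6, 2→4, 3→5, 4→3, 5→0, 6→2, 7→1]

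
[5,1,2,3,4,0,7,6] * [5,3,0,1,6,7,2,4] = [7,3,0,1,6,5,4,2]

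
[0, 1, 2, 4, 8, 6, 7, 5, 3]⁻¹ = [0, 1, 2, 8, 3, 7, 5, 6, 4]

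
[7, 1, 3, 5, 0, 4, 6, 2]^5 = [4, 1, 7, 2, 5, 3, 6, 0]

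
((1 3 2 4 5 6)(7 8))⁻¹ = (1 6 5 4 2 3)(7 8)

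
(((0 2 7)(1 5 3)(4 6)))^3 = (4 6)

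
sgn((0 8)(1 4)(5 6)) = -1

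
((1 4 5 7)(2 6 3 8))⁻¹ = (1 7 5 4)(2 8 3 6)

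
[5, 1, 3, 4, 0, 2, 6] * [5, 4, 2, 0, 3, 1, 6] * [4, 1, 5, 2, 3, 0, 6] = [1, 3, 4, 2, 0, 5, 6]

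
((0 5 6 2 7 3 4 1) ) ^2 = (0 6 7 4) (1 5 2 3) 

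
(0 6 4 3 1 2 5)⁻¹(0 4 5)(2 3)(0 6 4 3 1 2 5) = (0 6 3)(1 5)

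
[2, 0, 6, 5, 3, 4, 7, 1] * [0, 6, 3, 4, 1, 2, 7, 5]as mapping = [0→3, 1→0, 2→7, 3→2, 4→4, 5→1, 6→5, 7→6]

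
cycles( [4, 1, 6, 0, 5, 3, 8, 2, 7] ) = (0 4 5 3) (2 6 8 7) 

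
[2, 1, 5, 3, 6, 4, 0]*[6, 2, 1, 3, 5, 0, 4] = [1, 2, 0, 3, 4, 5, 6]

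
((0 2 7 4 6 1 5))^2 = (0 7 6 5 2 4 1)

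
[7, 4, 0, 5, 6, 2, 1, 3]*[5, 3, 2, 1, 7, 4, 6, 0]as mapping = [0→0, 1→7, 2→5, 3→4, 4→6, 5→2, 6→3, 7→1]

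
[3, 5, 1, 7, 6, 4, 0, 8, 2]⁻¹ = [6, 2, 8, 0, 5, 1, 4, 3, 7]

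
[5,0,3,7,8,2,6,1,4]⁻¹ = [1,7,5,2,8,0,6,3,4]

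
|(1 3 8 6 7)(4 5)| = 10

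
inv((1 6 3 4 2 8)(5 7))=(1 8 2 4 3 6)(5 7)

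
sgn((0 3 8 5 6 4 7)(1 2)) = -1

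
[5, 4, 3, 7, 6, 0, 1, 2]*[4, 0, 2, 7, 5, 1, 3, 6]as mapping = [0→1, 1→5, 2→7, 3→6, 4→3, 5→4, 6→0, 7→2]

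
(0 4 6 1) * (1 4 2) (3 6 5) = (0 2 1) (3 6 4 5) 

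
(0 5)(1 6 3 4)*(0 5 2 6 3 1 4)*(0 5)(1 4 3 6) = (0 2 1 6 4 3 5)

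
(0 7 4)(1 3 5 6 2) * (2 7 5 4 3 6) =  (0 5 2 1 6 7 3 4)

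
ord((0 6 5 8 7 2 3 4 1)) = 9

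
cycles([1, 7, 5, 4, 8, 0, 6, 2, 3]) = (0 1 7 2 5)(3 4 8)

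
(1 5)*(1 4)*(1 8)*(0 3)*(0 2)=(0 3 2)(1 5 4 8)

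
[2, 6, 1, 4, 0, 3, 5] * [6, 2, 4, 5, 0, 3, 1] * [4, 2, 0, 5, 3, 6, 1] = [3, 2, 0, 4, 1, 6, 5]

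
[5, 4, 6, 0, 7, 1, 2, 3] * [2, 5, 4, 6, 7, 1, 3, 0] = [1, 7, 3, 2, 0, 5, 4, 6]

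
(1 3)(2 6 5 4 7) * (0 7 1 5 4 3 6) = (0 7 2)(1 6 4)(3 5)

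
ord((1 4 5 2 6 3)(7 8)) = 6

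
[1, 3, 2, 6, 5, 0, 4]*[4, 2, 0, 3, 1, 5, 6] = [2, 3, 0, 6, 5, 4, 1]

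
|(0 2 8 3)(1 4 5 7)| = 4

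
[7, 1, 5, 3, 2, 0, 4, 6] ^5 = [5, 1, 4, 3, 6, 2, 7, 0] 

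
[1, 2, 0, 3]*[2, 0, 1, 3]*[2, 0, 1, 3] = [2, 0, 1, 3]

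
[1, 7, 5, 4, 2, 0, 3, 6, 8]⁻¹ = [5, 0, 4, 6, 3, 2, 7, 1, 8]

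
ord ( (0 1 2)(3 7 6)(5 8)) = 6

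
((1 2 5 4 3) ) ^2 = (1 5 3 2 4) 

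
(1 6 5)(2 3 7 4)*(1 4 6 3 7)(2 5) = (1 3)(2 7 6)(4 5)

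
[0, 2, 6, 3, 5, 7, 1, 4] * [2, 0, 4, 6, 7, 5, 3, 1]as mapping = [0→2, 1→4, 2→3, 3→6, 4→5, 5→1, 6→0, 7→7]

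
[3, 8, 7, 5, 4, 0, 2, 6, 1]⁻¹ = [5, 8, 6, 0, 4, 3, 7, 2, 1]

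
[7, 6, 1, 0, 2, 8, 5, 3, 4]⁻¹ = [3, 2, 4, 7, 8, 6, 1, 0, 5]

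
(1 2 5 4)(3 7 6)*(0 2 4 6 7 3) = (0 2 5 6)(1 4)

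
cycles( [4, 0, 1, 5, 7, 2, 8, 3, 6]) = (0 4 7 3 5 2 1)(6 8)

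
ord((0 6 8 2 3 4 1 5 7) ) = 9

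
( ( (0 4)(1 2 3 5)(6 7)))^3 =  (0 4)(1 5 3 2)(6 7)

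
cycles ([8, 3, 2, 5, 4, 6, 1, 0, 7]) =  (0 8 7)(1 3 5 6)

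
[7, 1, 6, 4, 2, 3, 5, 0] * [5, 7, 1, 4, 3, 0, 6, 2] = [2, 7, 6, 3, 1, 4, 0, 5]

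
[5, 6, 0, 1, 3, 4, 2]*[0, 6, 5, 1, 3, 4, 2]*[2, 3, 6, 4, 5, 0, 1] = [5, 6, 2, 1, 3, 4, 0]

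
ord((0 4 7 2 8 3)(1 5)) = 6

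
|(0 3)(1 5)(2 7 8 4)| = 4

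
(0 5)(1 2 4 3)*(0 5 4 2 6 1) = (0 4 3)(1 6)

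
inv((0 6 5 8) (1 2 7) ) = (0 8 5 6) (1 7 2) 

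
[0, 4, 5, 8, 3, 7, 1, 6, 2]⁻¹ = [0, 6, 8, 4, 1, 2, 7, 5, 3]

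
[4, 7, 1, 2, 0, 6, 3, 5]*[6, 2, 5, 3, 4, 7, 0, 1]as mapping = [0→4, 1→1, 2→2, 3→5, 4→6, 5→0, 6→3, 7→7]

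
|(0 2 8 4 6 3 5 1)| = 8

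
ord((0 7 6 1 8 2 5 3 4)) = 9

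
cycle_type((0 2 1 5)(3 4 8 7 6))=4.5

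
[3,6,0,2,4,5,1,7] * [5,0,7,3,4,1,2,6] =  [3,2,5,7,4,1,0,6]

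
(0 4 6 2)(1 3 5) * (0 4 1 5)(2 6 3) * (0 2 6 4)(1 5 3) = (0 5 3 2)(1 6 4)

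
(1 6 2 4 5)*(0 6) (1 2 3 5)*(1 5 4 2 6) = (0 1) (3 4 5 6) 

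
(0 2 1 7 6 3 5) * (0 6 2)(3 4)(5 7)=(1 5 6 4 3 7 2)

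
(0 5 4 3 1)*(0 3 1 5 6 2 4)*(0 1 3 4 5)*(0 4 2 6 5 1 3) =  (0 5 3 4)(1 2)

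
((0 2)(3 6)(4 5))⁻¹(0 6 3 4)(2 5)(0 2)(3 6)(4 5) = (0 4)(2 3 6 5)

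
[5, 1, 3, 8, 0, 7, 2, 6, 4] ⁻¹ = [4, 1, 6, 2, 8, 0, 7, 5, 3] 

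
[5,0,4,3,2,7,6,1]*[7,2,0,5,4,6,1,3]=[6,7,4,5,0,3,1,2] 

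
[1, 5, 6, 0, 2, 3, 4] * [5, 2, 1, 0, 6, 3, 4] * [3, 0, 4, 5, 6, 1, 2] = [4, 5, 6, 1, 0, 3, 2]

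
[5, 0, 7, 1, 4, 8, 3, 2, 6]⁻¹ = [1, 3, 7, 6, 4, 0, 8, 2, 5]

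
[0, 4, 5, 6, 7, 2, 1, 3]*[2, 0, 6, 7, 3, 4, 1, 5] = [2, 3, 4, 1, 5, 6, 0, 7]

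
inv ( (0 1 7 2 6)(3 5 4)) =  (0 6 2 7 1)(3 4 5)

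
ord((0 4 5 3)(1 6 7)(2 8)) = 12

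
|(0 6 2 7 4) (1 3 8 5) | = 20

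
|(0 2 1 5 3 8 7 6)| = 8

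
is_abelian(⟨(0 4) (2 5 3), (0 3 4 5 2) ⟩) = no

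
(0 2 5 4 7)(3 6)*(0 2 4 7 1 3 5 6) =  (0 4 1 3)(2 6 5 7)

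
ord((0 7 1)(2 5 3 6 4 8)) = 6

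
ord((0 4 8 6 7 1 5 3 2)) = 9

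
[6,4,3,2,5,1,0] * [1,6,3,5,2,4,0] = [0,2,5,3,4,6,1]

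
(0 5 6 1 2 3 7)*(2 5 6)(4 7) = (0 6 1 5 2 3 4 7)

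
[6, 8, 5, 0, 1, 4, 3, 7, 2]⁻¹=[3, 4, 8, 6, 5, 2, 0, 7, 1]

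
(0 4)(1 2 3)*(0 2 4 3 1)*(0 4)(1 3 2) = (0 2 3 4 1)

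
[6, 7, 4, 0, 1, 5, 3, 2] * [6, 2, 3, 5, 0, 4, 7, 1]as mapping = [0→7, 1→1, 2→0, 3→6, 4→2, 5→4, 6→5, 7→3]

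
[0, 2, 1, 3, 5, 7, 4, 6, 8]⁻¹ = [0, 2, 1, 3, 6, 4, 7, 5, 8]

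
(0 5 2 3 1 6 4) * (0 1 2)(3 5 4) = (0 4 1 6 3 2 5)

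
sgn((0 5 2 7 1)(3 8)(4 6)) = 1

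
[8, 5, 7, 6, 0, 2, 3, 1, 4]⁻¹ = [4, 7, 5, 6, 8, 1, 3, 2, 0]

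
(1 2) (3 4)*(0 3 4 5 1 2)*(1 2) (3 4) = (0 4 3 5 2 1) 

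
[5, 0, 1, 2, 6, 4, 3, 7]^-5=[4, 5, 0, 1, 3, 6, 2, 7]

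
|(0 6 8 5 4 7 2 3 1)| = 9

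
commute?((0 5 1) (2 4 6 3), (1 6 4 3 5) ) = no:(0 5 1) (2 4 6 3)*(1 6 4 3 5) = (0 1) (2 3) (5 6), (1 6 4 3 5)*(0 5 1) (2 4 6 3) = (0 5) (1 3) (2 4) 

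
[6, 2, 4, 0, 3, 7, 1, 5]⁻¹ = [3, 6, 1, 4, 2, 7, 0, 5]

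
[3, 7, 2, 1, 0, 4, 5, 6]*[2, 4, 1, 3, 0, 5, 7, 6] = [3, 6, 1, 4, 2, 0, 5, 7]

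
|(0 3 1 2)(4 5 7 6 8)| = 20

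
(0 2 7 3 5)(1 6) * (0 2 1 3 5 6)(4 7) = (0 1)(2 4 7 5)(3 6)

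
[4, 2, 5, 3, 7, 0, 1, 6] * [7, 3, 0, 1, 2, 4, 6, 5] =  [2, 0, 4, 1, 5, 7, 3, 6]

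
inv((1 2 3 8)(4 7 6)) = (1 8 3 2)(4 6 7)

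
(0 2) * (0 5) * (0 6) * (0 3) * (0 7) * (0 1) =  (0 2 5 6 3 7 1)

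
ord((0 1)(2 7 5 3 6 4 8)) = 14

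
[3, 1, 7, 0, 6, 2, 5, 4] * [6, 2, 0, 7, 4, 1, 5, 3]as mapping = [0→7, 1→2, 2→3, 3→6, 4→5, 5→0, 6→1, 7→4]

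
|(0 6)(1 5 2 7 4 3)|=6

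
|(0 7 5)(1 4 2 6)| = 12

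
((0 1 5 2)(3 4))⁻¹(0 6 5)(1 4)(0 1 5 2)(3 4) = (1 6 2)(3 5)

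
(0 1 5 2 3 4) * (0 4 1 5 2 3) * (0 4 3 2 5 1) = (0 1 5 2 4 3)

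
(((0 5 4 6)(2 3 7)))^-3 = (0 5 4 6)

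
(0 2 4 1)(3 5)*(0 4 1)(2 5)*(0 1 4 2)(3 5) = (0 3)(1 2 4)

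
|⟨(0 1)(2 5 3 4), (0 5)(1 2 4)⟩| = 720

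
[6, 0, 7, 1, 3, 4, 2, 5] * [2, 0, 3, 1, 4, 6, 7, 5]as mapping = [0→7, 1→2, 2→5, 3→0, 4→1, 5→4, 6→3, 7→6]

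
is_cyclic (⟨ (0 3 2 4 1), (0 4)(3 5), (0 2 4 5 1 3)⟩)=no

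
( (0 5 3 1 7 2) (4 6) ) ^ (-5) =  (0 5 3 1 7 2) (4 6) 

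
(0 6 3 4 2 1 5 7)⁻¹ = (0 7 5 1 2 4 3 6)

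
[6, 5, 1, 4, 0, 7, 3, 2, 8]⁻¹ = [4, 2, 7, 6, 3, 1, 0, 5, 8]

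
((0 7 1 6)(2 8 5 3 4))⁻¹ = (0 6 1 7)(2 4 3 5 8)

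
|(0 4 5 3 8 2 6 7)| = 8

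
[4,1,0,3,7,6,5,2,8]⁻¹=[2,1,7,3,0,6,5,4,8]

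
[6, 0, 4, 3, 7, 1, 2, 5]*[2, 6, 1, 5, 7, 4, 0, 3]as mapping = [0→0, 1→2, 2→7, 3→5, 4→3, 5→6, 6→1, 7→4]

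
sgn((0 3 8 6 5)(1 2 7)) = 1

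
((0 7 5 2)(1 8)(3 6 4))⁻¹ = (0 2 5 7)(1 8)(3 4 6)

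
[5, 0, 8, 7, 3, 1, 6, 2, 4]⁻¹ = [1, 5, 7, 4, 8, 0, 6, 3, 2]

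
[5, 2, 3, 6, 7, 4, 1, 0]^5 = [5, 2, 3, 6, 7, 4, 1, 0]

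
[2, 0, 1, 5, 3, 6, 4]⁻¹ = [1, 2, 0, 4, 6, 3, 5]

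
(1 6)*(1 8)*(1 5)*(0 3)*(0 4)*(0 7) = (0 3 4 7)(1 6 8 5)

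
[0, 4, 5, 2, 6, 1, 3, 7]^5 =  [0, 5, 3, 6, 1, 2, 4, 7]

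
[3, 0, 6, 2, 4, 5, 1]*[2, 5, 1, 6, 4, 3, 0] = [6, 2, 0, 1, 4, 3, 5]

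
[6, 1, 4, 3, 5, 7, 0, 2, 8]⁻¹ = [6, 1, 7, 3, 2, 4, 0, 5, 8]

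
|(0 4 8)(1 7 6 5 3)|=15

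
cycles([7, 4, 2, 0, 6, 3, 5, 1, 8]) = (0 7 1 4 6 5 3)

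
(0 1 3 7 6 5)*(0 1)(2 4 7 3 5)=(1 5)(2 4 7 6)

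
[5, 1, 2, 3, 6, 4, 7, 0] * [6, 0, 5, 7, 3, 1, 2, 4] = [1, 0, 5, 7, 2, 3, 4, 6]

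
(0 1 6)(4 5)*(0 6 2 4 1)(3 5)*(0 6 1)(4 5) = (0 6 1 2 5)(3 4)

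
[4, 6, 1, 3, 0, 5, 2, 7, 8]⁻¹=[4, 2, 6, 3, 0, 5, 1, 7, 8]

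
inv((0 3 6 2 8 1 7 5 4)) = (0 4 5 7 1 8 2 6 3)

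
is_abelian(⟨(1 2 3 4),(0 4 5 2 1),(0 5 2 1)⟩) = no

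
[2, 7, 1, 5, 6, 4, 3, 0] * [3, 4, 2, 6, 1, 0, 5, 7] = [2, 7, 4, 0, 5, 1, 6, 3]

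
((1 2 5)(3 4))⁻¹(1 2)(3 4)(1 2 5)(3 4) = (2 5)(3 4)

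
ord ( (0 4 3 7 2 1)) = 6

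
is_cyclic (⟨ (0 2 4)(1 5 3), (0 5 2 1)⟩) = no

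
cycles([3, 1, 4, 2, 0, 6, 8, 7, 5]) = (0 3 2 4)(5 6 8)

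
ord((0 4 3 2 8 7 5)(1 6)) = 14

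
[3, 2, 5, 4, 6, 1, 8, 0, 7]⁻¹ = [7, 5, 1, 0, 3, 2, 4, 8, 6]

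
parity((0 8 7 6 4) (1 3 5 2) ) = odd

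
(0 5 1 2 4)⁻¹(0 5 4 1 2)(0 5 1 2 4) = (0 2 4 5 1)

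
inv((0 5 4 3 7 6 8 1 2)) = (0 2 1 8 6 7 3 4 5)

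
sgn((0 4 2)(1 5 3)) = 1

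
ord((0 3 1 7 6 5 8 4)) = 8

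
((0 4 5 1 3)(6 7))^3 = (0 1 4 3 5)(6 7)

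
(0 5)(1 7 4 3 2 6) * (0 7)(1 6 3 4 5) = (0 1)(2 3)(5 7)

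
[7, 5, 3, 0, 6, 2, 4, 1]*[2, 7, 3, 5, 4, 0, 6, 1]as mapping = [0→1, 1→0, 2→5, 3→2, 4→6, 5→3, 6→4, 7→7]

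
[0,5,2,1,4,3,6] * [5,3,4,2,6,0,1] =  [5,0,4,3,6,2,1]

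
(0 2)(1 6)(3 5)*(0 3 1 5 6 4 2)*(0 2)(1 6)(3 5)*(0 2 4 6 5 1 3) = (0 4 2 1 6)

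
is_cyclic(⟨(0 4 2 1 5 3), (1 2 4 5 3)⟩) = no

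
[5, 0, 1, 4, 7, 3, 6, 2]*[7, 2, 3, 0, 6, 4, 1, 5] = [4, 7, 2, 6, 5, 0, 1, 3]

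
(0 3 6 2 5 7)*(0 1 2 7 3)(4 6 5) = (1 2 4 6 7)(3 5)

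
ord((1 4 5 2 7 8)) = 6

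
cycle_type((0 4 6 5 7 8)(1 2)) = 2.6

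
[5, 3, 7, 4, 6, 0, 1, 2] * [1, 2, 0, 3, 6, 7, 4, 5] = [7, 3, 5, 6, 4, 1, 2, 0]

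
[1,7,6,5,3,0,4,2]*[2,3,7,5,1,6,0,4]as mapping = [0→3,1→4,2→0,3→6,4→5,5→2,6→1,7→7]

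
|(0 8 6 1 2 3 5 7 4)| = 9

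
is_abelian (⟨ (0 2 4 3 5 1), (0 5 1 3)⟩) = no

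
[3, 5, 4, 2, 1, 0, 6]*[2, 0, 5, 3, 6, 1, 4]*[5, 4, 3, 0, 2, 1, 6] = [0, 4, 6, 1, 5, 3, 2]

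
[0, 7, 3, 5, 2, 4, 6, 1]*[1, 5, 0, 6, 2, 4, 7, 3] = [1, 3, 6, 4, 0, 2, 7, 5]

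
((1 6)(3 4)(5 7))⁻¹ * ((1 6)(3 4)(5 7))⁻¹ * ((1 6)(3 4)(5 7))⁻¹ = (1 6)(3 4)(5 7)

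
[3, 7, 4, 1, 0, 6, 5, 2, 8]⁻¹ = [4, 3, 7, 0, 2, 6, 5, 1, 8]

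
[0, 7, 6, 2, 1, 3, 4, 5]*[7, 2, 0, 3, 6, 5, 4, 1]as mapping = [0→7, 1→1, 2→4, 3→0, 4→2, 5→3, 6→6, 7→5]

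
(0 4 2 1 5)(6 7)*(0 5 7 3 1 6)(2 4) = (0 2 6 3 1 7)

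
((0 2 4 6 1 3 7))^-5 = (0 4 1 7 2 6 3)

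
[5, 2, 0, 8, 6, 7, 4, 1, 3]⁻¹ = [2, 7, 1, 8, 6, 0, 4, 5, 3]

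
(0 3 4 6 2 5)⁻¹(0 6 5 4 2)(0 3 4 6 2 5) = (0 6 5 3 2)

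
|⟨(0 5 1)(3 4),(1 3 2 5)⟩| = 720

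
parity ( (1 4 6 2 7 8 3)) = even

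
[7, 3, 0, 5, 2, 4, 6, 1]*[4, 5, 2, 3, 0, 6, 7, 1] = [1, 3, 4, 6, 2, 0, 7, 5]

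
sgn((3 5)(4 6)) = 1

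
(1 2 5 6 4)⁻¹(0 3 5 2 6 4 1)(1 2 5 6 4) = (0 3 6 5 4 1 2)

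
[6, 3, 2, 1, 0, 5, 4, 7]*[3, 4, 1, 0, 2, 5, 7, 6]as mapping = [0→7, 1→0, 2→1, 3→4, 4→3, 5→5, 6→2, 7→6]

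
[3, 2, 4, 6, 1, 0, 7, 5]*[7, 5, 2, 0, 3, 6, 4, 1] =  [0, 2, 3, 4, 5, 7, 1, 6]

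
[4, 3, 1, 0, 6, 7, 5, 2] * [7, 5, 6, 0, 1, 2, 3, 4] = [1, 0, 5, 7, 3, 4, 2, 6]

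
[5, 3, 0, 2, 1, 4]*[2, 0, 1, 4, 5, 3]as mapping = [0→3, 1→4, 2→2, 3→1, 4→0, 5→5]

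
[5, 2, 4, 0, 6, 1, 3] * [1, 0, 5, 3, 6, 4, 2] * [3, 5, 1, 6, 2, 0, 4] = [2, 0, 4, 5, 1, 3, 6]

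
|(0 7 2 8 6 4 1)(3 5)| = 14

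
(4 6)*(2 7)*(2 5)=(2 7 5)(4 6)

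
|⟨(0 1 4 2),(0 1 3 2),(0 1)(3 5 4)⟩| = 720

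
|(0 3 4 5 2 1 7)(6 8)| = 14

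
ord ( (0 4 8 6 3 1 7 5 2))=9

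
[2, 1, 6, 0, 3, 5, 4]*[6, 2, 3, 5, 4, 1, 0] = [3, 2, 0, 6, 5, 1, 4]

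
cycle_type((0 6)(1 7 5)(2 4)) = 2^2.3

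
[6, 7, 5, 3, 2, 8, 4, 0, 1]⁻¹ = [7, 8, 4, 3, 6, 2, 0, 1, 5]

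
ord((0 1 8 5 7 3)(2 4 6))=6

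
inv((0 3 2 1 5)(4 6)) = (0 5 1 2 3)(4 6)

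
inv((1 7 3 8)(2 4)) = (1 8 3 7)(2 4)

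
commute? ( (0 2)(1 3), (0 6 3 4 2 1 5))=no: (0 2)(1 3) * (0 6 3 4 2 1 5)=(0 1 4 2 6 3 5), (0 6 3 4 2 1 5) * (0 2)(1 3)=(0 6 1 5 2 3 4)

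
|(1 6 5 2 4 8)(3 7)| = 6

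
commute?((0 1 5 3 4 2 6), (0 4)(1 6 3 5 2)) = no:(0 1 5 3 4 2 6)*(0 4)(1 6 3 5 2) = (0 6 4 1 2 3), (0 4)(1 6 3 5 2)*(0 1 5 3 4 2 6) = (0 2 5 6 4 1)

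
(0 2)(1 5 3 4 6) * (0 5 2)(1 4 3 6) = (1 2 5 6 4)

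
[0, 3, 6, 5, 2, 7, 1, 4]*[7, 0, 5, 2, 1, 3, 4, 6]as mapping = [0→7, 1→2, 2→4, 3→3, 4→5, 5→6, 6→0, 7→1]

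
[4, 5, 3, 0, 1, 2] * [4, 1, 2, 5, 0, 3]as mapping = [0→0, 1→3, 2→5, 3→4, 4→1, 5→2]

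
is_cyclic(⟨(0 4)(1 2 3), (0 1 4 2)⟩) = no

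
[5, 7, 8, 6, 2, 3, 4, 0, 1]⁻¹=[7, 8, 4, 5, 6, 0, 3, 1, 2]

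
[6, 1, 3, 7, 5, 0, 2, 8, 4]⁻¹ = [5, 1, 6, 2, 8, 4, 0, 3, 7]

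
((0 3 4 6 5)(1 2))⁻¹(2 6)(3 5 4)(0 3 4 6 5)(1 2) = (0 6 4)(1 5)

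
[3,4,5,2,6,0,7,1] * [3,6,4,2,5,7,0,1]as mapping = [0→2,1→5,2→7,3→4,4→0,5→3,6→1,7→6]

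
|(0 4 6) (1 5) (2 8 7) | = 6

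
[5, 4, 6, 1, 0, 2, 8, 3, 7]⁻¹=[4, 3, 5, 7, 1, 0, 2, 8, 6]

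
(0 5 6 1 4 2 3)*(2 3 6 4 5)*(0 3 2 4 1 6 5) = (0 4 2 5 1) 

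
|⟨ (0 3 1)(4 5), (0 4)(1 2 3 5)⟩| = 72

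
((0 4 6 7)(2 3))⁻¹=(0 7 6 4)(2 3)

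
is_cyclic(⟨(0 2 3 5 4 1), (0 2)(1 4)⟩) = no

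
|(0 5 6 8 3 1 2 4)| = 8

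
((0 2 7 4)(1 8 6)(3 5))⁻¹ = (0 4 7 2)(1 6 8)(3 5)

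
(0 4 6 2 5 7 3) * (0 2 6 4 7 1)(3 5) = (0 7 5 1)(2 3)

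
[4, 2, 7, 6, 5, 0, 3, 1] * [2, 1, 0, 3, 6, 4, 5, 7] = [6, 0, 7, 5, 4, 2, 3, 1]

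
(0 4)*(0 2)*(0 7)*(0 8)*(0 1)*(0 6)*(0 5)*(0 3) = (0 4 2 7 8 1 6 5 3)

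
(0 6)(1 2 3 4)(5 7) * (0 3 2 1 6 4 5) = (0 4 6 3 5 7)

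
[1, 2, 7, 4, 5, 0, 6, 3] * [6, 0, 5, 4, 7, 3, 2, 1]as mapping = [0→0, 1→5, 2→1, 3→7, 4→3, 5→6, 6→2, 7→4]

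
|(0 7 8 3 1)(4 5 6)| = 15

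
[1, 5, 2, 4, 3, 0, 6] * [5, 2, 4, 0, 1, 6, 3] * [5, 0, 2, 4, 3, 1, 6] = [2, 6, 3, 0, 5, 1, 4]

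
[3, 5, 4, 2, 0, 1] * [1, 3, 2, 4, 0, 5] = [4, 5, 0, 2, 1, 3]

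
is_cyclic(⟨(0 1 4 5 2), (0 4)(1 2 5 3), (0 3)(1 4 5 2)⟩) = no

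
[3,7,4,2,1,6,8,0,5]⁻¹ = [7,4,3,0,2,8,5,1,6]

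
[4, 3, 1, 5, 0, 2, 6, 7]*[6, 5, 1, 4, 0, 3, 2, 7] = [0, 4, 5, 3, 6, 1, 2, 7]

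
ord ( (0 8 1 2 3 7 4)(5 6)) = 14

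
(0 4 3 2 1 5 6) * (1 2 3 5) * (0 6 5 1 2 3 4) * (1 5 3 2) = (3 4 5)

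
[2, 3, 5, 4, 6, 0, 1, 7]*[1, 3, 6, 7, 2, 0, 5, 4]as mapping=[0→6, 1→7, 2→0, 3→2, 4→5, 5→1, 6→3, 7→4]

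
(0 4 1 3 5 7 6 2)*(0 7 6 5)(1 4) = (0 1 3)(2 7 5 6)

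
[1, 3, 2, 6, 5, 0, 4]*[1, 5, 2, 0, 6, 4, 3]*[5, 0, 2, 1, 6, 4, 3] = [4, 5, 2, 1, 6, 0, 3]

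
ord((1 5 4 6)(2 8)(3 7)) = 4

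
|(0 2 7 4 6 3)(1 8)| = 6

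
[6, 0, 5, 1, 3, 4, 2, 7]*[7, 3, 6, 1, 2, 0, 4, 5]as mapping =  [0→4, 1→7, 2→0, 3→3, 4→1, 5→2, 6→6, 7→5]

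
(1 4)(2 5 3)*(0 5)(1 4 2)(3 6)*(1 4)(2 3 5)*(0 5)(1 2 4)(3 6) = (0 4 2 5 3 1 6)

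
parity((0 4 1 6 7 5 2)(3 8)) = odd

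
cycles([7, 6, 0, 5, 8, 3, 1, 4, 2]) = (0 7 4 8 2)(1 6)(3 5)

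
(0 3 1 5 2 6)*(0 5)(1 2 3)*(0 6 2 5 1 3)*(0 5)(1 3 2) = (0 2 1 6 3)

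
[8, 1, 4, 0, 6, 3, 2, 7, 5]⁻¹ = [3, 1, 6, 5, 2, 8, 4, 7, 0]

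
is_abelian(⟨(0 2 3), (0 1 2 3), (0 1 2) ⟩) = no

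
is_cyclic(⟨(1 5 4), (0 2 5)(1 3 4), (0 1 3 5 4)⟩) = no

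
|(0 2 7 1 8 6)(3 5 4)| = 6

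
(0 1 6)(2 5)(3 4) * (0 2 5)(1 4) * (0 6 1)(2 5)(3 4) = (0 3)(2 6 5)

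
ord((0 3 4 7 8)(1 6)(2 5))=10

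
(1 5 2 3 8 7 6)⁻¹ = (1 6 7 8 3 2 5)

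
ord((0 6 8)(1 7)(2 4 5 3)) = 12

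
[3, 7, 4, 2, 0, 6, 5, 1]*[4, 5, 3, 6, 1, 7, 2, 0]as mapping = [0→6, 1→0, 2→1, 3→3, 4→4, 5→2, 6→7, 7→5]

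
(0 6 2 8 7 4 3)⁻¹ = (0 3 4 7 8 2 6)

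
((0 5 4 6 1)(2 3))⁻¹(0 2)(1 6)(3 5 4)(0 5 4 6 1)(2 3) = (0 1)(2 4 6)(3 5)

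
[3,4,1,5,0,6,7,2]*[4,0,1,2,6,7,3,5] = [2,6,0,7,4,3,5,1]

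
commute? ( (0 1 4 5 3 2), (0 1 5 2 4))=no: (0 1 4 5 3 2)*(0 1 5 2 4)=(0 5 3 4 2 1), (0 1 5 2 4)*(0 1 4 5 3 2)=(0 4 1 3 2 5)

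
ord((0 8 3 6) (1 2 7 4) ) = 4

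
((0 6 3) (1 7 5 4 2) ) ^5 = (0 3 6) 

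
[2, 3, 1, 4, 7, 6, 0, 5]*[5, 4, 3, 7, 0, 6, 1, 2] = [3, 7, 4, 0, 2, 1, 5, 6]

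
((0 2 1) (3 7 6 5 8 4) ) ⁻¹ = (0 1 2) (3 4 8 5 6 7) 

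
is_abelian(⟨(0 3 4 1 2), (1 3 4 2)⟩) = no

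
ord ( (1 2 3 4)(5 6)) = 4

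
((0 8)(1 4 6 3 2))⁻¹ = (0 8)(1 2 3 6 4)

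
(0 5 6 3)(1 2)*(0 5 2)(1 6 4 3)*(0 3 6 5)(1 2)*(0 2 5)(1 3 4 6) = (0 3 2)(1 4)(5 6)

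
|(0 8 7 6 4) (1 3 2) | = 15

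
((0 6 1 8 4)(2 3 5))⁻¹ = (0 4 8 1 6)(2 5 3)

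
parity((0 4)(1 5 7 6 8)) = odd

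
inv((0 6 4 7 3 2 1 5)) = (0 5 1 2 3 7 4 6)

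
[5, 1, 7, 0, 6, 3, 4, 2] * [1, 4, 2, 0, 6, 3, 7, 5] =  [3, 4, 5, 1, 7, 0, 6, 2]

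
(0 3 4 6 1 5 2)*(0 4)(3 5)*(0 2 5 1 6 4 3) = (0 1)(2 3)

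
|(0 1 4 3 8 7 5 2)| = 8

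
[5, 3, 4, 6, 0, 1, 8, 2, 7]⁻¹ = [4, 5, 7, 1, 2, 0, 3, 8, 6]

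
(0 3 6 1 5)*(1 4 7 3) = (0 1 5)(3 6 4 7)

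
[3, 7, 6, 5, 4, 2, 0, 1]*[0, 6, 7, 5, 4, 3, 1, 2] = [5, 2, 1, 3, 4, 7, 0, 6] 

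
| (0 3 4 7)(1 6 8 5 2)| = 20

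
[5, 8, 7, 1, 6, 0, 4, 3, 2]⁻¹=[5, 3, 8, 7, 6, 0, 4, 2, 1]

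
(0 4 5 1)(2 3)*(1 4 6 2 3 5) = (0 6 2 5 4 1)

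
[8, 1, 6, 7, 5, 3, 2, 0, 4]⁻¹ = [7, 1, 6, 5, 8, 4, 2, 3, 0]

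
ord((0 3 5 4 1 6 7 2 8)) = 9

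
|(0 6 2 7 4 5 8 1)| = 8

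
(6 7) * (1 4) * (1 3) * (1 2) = (1 4 3 2)(6 7)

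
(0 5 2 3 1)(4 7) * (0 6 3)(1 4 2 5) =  (0 1 6 3 4 7 2)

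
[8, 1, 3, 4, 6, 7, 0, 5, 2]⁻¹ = [6, 1, 8, 2, 3, 7, 4, 5, 0]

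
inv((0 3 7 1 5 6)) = (0 6 5 1 7 3)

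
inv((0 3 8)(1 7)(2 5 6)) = (0 8 3)(1 7)(2 6 5)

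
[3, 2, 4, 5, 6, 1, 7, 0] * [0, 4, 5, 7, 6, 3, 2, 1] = [7, 5, 6, 3, 2, 4, 1, 0]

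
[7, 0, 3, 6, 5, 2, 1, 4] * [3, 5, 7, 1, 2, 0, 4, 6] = [6, 3, 1, 4, 0, 7, 5, 2]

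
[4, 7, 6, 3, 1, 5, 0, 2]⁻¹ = [6, 4, 7, 3, 0, 5, 2, 1]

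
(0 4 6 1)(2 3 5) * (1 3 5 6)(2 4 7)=(0 7 2 5 4 1)(3 6)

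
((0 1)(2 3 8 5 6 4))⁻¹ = (0 1)(2 4 6 5 8 3)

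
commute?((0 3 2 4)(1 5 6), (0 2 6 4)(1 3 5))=no:(0 3 2 4)(1 5 6)*(0 2 6 4)(1 3 5)=(0 5 4 2)(3 6), (0 2 6 4)(1 3 5)*(0 3 2 4)(1 5 6)=(0 4 3 6)(1 2)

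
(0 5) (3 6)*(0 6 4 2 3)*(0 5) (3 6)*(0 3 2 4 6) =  (0 3 6 5 2) 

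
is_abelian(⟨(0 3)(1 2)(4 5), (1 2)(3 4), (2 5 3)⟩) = no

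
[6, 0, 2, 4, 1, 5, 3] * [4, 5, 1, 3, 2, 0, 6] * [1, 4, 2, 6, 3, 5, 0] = [0, 3, 4, 2, 5, 1, 6]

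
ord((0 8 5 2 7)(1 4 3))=15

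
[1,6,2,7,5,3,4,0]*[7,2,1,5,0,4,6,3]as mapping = [0→2,1→6,2→1,3→3,4→4,5→5,6→0,7→7]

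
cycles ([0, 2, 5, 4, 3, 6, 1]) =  (1 2 5 6)(3 4)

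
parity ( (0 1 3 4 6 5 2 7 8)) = even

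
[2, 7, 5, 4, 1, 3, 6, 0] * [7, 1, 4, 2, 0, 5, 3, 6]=[4, 6, 5, 0, 1, 2, 3, 7]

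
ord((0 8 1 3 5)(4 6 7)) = 15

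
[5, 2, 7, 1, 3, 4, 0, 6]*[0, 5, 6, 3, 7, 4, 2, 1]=[4, 6, 1, 5, 3, 7, 0, 2]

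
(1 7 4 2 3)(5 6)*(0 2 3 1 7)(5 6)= (0 2 1)(3 7 4)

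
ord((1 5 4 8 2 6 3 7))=8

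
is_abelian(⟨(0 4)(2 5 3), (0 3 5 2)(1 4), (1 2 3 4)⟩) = no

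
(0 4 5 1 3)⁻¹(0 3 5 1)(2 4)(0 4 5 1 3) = (0 1 3 4)(2 5)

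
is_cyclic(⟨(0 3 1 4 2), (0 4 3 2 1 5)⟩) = no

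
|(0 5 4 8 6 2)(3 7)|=6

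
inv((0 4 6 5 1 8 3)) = (0 3 8 1 5 6 4)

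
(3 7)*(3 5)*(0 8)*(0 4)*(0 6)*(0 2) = (0 8 4 6 2)(3 7 5)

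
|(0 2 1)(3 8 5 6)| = 12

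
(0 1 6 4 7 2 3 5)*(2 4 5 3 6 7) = (0 1 7 4 2 6 5) 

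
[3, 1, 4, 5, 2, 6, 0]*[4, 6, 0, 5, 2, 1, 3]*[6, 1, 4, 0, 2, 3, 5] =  [3, 5, 4, 1, 6, 0, 2]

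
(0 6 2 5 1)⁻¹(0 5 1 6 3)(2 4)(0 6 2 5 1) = (0 2 3 6 1)(4 5)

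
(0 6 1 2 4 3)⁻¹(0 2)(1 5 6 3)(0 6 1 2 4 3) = (0 2 5 1)(4 6)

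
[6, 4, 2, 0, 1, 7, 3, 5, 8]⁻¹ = [3, 4, 2, 6, 1, 7, 0, 5, 8]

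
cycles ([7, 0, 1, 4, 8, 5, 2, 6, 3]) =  (0 7 6 2 1)(3 4 8)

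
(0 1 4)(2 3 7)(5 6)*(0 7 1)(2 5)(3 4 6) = (1 6 2 4 7 5 3)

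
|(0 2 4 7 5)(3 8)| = 10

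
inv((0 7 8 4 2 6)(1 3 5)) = (0 6 2 4 8 7)(1 5 3)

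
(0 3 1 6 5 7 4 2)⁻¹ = (0 2 4 7 5 6 1 3)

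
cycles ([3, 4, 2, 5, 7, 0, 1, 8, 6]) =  (0 3 5)(1 4 7 8 6)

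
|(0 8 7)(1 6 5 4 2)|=15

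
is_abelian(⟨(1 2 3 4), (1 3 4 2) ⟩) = no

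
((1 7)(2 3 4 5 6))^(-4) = (2 3 4 5 6)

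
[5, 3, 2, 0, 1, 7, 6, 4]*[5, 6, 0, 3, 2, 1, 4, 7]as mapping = [0→1, 1→3, 2→0, 3→5, 4→6, 5→7, 6→4, 7→2]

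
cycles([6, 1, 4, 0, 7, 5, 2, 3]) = (0 6 2 4 7 3)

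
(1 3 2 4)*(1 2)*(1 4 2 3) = (3 4)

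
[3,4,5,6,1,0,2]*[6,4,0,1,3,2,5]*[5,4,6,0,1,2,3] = [4,0,6,2,1,3,5]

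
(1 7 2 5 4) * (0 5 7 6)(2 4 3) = (0 5 3 2 7 4 1 6)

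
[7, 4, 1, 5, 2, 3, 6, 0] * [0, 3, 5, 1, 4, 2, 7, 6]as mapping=[0→6, 1→4, 2→3, 3→2, 4→5, 5→1, 6→7, 7→0]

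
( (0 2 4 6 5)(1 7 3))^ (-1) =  (0 5 6 4 2)(1 3 7)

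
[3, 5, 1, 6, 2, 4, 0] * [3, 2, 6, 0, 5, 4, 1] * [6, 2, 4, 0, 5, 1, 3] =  [6, 5, 4, 2, 3, 1, 0]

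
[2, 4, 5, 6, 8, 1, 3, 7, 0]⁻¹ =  [8, 5, 0, 6, 1, 2, 3, 7, 4]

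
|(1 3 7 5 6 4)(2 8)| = 6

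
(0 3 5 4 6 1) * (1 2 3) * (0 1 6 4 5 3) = (0 6 2)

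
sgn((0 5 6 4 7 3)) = -1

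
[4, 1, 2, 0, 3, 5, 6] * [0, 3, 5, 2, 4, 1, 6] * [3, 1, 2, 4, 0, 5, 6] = [0, 4, 5, 3, 2, 1, 6]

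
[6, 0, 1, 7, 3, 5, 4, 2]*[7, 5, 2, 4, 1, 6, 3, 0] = [3, 7, 5, 0, 4, 6, 1, 2]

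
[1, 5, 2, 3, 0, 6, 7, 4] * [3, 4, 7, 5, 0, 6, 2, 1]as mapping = [0→4, 1→6, 2→7, 3→5, 4→3, 5→2, 6→1, 7→0]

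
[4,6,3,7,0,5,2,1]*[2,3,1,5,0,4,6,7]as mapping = [0→0,1→6,2→5,3→7,4→2,5→4,6→1,7→3]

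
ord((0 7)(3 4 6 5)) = 4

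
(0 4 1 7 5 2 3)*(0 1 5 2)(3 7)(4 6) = (0 6 4 5)(1 3)(2 7)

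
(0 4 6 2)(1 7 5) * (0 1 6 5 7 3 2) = (0 4 5 6)(1 3 2)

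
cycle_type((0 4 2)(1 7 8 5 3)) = 3.5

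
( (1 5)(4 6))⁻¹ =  (1 5)(4 6)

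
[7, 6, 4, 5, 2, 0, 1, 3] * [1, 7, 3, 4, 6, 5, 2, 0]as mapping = [0→0, 1→2, 2→6, 3→5, 4→3, 5→1, 6→7, 7→4]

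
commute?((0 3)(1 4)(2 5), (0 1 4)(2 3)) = no:(0 3)(1 4)(2 5)*(0 1 4)(2 3) = (0 2 5 3 1), (0 1 4)(2 3)*(0 3)(1 4)(2 5) = (0 4 3 5 2)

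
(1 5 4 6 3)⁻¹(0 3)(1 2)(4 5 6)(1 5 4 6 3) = (0 1)(2 5)(3 6 4)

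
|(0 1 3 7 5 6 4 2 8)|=9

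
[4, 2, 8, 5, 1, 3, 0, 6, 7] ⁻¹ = [6, 4, 1, 5, 0, 3, 7, 8, 2] 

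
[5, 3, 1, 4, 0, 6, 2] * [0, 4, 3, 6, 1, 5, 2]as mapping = [0→5, 1→6, 2→4, 3→1, 4→0, 5→2, 6→3]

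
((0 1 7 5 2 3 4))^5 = (0 3 5 1 4 2 7)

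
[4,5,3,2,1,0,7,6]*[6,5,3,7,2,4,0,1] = [2,4,7,3,5,6,1,0]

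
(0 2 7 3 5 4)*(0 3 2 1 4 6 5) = (0 1 4 3)(2 7)(5 6)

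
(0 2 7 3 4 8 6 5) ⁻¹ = (0 5 6 8 4 3 7 2) 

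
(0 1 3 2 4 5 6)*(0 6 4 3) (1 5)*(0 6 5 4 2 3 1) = (0 4) (1 6 5 2) 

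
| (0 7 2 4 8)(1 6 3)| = 15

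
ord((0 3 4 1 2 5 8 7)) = 8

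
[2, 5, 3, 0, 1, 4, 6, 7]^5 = [3, 4, 0, 2, 5, 1, 6, 7]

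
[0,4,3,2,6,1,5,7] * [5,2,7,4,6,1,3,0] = [5,6,4,7,3,2,1,0]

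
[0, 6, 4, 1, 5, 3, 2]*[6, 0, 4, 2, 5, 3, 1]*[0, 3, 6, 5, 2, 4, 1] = [1, 3, 4, 0, 5, 6, 2]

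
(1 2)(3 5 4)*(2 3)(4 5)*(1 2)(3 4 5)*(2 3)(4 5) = (1 5 2 3 4)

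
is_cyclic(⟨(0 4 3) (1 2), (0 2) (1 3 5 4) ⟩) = no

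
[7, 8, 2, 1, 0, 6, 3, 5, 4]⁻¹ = [4, 3, 2, 6, 8, 7, 5, 0, 1]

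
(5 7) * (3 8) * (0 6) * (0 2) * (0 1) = (0 6 2 1)(3 8)(5 7)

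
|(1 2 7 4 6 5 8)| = 7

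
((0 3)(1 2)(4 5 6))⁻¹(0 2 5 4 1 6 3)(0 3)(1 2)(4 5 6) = (0 3 1 6 5 2 4)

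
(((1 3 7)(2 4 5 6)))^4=(1 3 7)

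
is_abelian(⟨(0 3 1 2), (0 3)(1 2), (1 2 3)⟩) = no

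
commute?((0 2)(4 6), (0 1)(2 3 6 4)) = no:(0 2)(4 6) * (0 1)(2 3 6 4) = (0 3 6 2 1), (0 1)(2 3 6 4) * (0 2)(4 6) = (0 1 2 3 4)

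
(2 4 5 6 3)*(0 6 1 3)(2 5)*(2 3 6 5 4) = (0 5 1 6)(3 4)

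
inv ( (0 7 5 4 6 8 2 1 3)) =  (0 3 1 2 8 6 4 5 7)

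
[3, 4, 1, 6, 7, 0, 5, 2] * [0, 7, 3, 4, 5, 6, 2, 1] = [4, 5, 7, 2, 1, 0, 6, 3]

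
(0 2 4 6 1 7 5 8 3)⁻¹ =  (0 3 8 5 7 1 6 4 2)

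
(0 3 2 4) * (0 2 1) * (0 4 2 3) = (1 4 3)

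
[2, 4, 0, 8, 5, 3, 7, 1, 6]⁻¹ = [2, 7, 0, 5, 1, 4, 8, 6, 3]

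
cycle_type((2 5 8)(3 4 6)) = 3^2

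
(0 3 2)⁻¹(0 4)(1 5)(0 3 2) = (1 5)(3 4)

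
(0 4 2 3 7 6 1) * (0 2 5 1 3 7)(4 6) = (0 6 3)(1 2 7 4 5)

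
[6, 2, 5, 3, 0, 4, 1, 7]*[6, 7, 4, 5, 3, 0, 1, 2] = [1, 4, 0, 5, 6, 3, 7, 2]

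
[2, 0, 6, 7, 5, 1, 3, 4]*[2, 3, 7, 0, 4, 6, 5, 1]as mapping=[0→7, 1→2, 2→5, 3→1, 4→6, 5→3, 6→0, 7→4]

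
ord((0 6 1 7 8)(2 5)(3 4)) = 10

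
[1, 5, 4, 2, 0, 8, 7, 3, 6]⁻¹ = [4, 0, 3, 7, 2, 1, 8, 6, 5]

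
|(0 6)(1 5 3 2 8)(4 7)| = 10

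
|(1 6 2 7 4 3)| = 6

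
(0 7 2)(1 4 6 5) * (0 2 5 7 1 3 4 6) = (0 1 6 7 5 3 4)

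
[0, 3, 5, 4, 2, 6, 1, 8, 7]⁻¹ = [0, 6, 4, 1, 3, 2, 5, 8, 7]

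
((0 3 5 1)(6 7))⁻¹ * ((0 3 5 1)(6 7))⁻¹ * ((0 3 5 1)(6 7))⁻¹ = (0 3 5 1)(6 7)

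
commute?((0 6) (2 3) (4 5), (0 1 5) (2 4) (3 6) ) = no:(0 6) (2 3) (4 5) * (0 1 5) (2 4) (3 6) = (0 3 4) (1 5 2 6), (0 1 5) (2 4) (3 6) * (0 6) (2 3) (4 5) = (0 1 4 3) (2 5 6) 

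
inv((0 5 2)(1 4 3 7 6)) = (0 2 5)(1 6 7 3 4)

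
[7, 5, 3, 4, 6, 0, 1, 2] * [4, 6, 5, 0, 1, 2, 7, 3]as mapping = [0→3, 1→2, 2→0, 3→1, 4→7, 5→4, 6→6, 7→5]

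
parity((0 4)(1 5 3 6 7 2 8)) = odd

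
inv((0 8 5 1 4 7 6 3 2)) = (0 2 3 6 7 4 1 5 8)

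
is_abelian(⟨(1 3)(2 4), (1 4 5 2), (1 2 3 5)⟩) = no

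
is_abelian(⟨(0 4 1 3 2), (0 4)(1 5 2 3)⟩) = no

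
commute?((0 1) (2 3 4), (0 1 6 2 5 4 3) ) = no:(0 1) (2 3 4) * (0 1 6 2 5 4 3) = (0 6 2) (4 5), (0 1 6 2 5 4 3) * (0 1) (2 3 4) = (1 6 3) (2 5) 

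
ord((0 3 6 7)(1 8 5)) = 12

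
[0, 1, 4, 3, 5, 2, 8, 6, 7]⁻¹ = [0, 1, 5, 3, 2, 4, 7, 8, 6]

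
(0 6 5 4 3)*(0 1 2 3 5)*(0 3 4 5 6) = (1 2 4 6 3)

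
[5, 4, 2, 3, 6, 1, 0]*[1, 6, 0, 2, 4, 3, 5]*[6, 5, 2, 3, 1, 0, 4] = [3, 1, 6, 2, 0, 4, 5]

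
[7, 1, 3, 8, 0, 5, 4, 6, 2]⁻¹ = [4, 1, 8, 2, 6, 5, 7, 0, 3]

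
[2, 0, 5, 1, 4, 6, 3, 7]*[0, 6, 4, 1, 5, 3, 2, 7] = [4, 0, 3, 6, 5, 2, 1, 7]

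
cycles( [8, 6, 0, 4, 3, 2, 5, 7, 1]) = (0 8 1 6 5 2)(3 4)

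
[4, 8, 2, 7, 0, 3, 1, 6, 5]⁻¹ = [4, 6, 2, 5, 0, 8, 7, 3, 1]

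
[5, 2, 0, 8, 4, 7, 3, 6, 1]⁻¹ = [2, 8, 1, 6, 4, 0, 7, 5, 3]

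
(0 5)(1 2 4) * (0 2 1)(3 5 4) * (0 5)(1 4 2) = (0 2 3)(1 4 5)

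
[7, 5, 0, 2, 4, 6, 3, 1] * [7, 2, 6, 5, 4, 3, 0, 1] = [1, 3, 7, 6, 4, 0, 5, 2]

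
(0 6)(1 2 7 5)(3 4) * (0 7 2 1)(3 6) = (0 3 4 6 7 5)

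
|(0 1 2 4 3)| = 5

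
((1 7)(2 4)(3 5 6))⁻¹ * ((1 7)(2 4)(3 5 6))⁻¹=(3 5 6)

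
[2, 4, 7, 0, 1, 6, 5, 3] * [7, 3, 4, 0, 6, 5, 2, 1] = [4, 6, 1, 7, 3, 2, 5, 0]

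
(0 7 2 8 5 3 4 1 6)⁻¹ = (0 6 1 4 3 5 8 2 7)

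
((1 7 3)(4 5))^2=(1 3 7)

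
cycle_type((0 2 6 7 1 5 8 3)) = 8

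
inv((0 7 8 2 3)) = (0 3 2 8 7)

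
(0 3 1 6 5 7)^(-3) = (0 6)(1 7)(3 5)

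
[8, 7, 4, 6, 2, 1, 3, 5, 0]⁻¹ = [8, 5, 4, 6, 2, 7, 3, 1, 0]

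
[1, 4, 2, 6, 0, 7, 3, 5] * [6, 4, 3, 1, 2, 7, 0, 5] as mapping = [0→4, 1→2, 2→3, 3→0, 4→6, 5→5, 6→1, 7→7] 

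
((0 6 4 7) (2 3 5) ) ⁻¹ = (0 7 4 6) (2 5 3) 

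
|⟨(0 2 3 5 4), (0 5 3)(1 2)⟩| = 720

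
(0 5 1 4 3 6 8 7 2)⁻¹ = (0 2 7 8 6 3 4 1 5)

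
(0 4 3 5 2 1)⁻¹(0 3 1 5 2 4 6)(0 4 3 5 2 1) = (0 2 1 3 6 4 5)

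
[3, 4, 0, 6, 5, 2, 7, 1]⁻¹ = [2, 7, 5, 0, 1, 4, 3, 6]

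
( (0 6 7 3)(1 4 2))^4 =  (1 4 2)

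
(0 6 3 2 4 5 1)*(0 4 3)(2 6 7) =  (0 7 2 3 6)(1 4 5)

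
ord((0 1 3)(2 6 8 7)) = 12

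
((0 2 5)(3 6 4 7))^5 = (0 5 2)(3 6 4 7)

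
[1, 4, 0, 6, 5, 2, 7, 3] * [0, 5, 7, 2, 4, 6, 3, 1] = [5, 4, 0, 3, 6, 7, 1, 2]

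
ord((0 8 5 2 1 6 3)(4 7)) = 14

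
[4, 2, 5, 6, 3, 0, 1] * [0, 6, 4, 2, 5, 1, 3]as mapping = [0→5, 1→4, 2→1, 3→3, 4→2, 5→0, 6→6]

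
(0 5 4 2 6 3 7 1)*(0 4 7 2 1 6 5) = (1 4)(2 5 7 6 3)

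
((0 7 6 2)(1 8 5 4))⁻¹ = (0 2 6 7)(1 4 5 8)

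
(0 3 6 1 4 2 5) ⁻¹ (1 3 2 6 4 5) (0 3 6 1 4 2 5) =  (0 4 6 5 1 2) 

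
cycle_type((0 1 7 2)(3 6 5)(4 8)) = 2.3.4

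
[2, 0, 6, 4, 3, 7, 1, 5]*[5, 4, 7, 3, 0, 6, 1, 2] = [7, 5, 1, 0, 3, 2, 4, 6]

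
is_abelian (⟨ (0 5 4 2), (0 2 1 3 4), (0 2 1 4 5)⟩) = no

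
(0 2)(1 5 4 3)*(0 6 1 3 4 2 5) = (0 5 2 6 1)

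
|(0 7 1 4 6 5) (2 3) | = 6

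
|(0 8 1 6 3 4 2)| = 7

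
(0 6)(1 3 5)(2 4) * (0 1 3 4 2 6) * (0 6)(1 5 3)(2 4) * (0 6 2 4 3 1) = (0 2 3 1 4 6 5)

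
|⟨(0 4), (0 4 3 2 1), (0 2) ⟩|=120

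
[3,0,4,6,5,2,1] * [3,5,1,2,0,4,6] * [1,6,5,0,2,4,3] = [5,0,1,3,2,6,4]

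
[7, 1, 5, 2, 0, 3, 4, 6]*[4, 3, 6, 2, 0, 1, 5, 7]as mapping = [0→7, 1→3, 2→1, 3→6, 4→4, 5→2, 6→0, 7→5]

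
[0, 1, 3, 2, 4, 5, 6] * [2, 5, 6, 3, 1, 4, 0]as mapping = [0→2, 1→5, 2→3, 3→6, 4→1, 5→4, 6→0]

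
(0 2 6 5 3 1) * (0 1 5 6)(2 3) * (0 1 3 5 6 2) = (0 5)(1 3 6 2)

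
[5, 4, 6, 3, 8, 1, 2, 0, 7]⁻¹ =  [7, 5, 6, 3, 1, 0, 2, 8, 4]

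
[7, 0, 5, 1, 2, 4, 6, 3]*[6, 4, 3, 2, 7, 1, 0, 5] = [5, 6, 1, 4, 3, 7, 0, 2]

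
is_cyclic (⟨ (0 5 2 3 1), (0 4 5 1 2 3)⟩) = no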